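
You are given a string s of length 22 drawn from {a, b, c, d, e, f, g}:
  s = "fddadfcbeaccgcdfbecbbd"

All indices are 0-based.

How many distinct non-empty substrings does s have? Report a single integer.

235

sorted suffixes:
  #0 SA[0]=9  'accgcdfbecbbd'
  #1 SA[1]=3  'adfcbeaccgcdfbecbbd'
  #2 SA[2]=19  'bbd'
  #3 SA[3]=20  'bd'
  #4 SA[4]=7  'beaccgcdfbecbbd'
  #5 SA[5]=16  'becbbd'
  #6 SA[6]=18  'cbbd'
  #7 SA[7]=6  'cbeaccgcdfbecbbd'
  #8 SA[8]=10  'ccgcdfbecbbd'
  #9 SA[9]=13  'cdfbecbbd'
  #10 SA[10]=11  'cgcdfbecbbd'
  #11 SA[11]=21  'd'
  #12 SA[12]=2  'dadfcbeaccgcdfbecbbd'
  #13 SA[13]=1  'ddadfcbeaccgcdfbecbbd'
  #14 SA[14]=14  'dfbecbbd'
  #15 SA[15]=4  'dfcbeaccgcdfbecbbd'
  #16 SA[16]=8  'eaccgcdfbecbbd'
  #17 SA[17]=17  'ecbbd'
  #18 SA[18]=15  'fbecbbd'
  #19 SA[19]=5  'fcbeaccgcdfbecbbd'
  #20 SA[20]=0  'fddadfcbeaccgcdfbecbbd'
  #21 SA[21]=12  'gcdfbecbbd'

SA = [9, 3, 19, 20, 7, 16, 18, 6, 10, 13, 11, 21, 2, 1, 14, 4, 8, 17, 15, 5, 0, 12]
[i] adj suffixes → lcp
  [1] 9/3 → 1 ('a')
  [2] 3/19 → 0 ('')
  [3] 19/20 → 1 ('b')
  [4] 20/7 → 1 ('b')
  [5] 7/16 → 2 ('be')
  [6] 16/18 → 0 ('')
  [7] 18/6 → 2 ('cb')
  [8] 6/10 → 1 ('c')
  [9] 10/13 → 1 ('c')
  [10] 13/11 → 1 ('c')
  [11] 11/21 → 0 ('')
  [12] 21/2 → 1 ('d')
  [13] 2/1 → 1 ('d')
  [14] 1/14 → 1 ('d')
  [15] 14/4 → 2 ('df')
  [16] 4/8 → 0 ('')
  [17] 8/17 → 1 ('e')
  [18] 17/15 → 0 ('')
  [19] 15/5 → 1 ('f')
  [20] 5/0 → 1 ('f')
  [21] 0/12 → 0 ('')

n(n+1)/2 = 22·23/2 = 253
Σ LCP = 0 + 1 + 0 + 1 + 1 + 2 + 0 + 2 + 1 + 1 + 1 + 0 + 1 + 1 + 1 + 2 + 0 + 1 + 0 + 1 + 1 + 0 = 18
distinct = 253 − 18 = 235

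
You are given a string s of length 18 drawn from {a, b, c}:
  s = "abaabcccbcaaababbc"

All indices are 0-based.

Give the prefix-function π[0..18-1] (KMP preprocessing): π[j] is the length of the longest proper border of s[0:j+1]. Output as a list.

[0, 0, 1, 1, 2, 0, 0, 0, 0, 0, 1, 1, 1, 2, 3, 2, 0, 0]

π[0] = 0
j=1 s[j]='b': π[1]=0 (border '')
j=2 s[j]='a': π[2]=1 (border 'a')
j=3 s[j]='a': k: 1→0; π[3]=1 (border 'a')
j=4 s[j]='b': π[4]=2 (border 'ab')
j=5 s[j]='c': k: 2→0; π[5]=0 (border '')
j=6 s[j]='c': π[6]=0 (border '')
j=7 s[j]='c': π[7]=0 (border '')
j=8 s[j]='b': π[8]=0 (border '')
j=9 s[j]='c': π[9]=0 (border '')
j=10 s[j]='a': π[10]=1 (border 'a')
j=11 s[j]='a': k: 1→0; π[11]=1 (border 'a')
j=12 s[j]='a': k: 1→0; π[12]=1 (border 'a')
j=13 s[j]='b': π[13]=2 (border 'ab')
j=14 s[j]='a': π[14]=3 (border 'aba')
j=15 s[j]='b': k: 3→1; π[15]=2 (border 'ab')
j=16 s[j]='b': k: 2→0; π[16]=0 (border '')
j=17 s[j]='c': π[17]=0 (border '')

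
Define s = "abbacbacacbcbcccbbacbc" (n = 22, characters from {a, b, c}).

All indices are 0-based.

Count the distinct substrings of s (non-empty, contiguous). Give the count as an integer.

210

rank→(start, suffix):
  0 → (0, 'abbacbacacbcbcccbbacbc')
  1 → (6, 'acacbcbcccbbacbc')
  2 → (3, 'acbacacbcbcccbbacbc')
  3 → (18, 'acbc')
  4 → (8, 'acbcbcccbbacbc')
  5 → (5, 'bacacbcbcccbbacbc')
  6 → (2, 'bacbacacbcbcccbbacbc')
  7 → (17, 'bacbc')
  8 → (1, 'bbacbacacbcbcccbbacbc')
  9 → (16, 'bbacbc')
  10 → (20, 'bc')
  11 → (10, 'bcbcccbbacbc')
  12 → (12, 'bcccbbacbc')
  13 → (21, 'c')
  14 → (7, 'cacbcbcccbbacbc')
  15 → (4, 'cbacacbcbcccbbacbc')
  16 → (15, 'cbbacbc')
  17 → (19, 'cbc')
  18 → (9, 'cbcbcccbbacbc')
  19 → (11, 'cbcccbbacbc')
  20 → (14, 'ccbbacbc')
  21 → (13, 'cccbbacbc')

SA = [0, 6, 3, 18, 8, 5, 2, 17, 1, 16, 20, 10, 12, 21, 7, 4, 15, 19, 9, 11, 14, 13]
rank  pair      lcp
   1  s[0:],s[6:]  1  'a'
   2  s[6:],s[3:]  2  'ac'
   3  s[3:],s[18:]  3  'acb'
   4  s[18:],s[8:]  4  'acbc'
   5  s[8:],s[5:]  0  ''
   6  s[5:],s[2:]  3  'bac'
   7  s[2:],s[17:]  4  'bacb'
   8  s[17:],s[1:]  1  'b'
   9  s[1:],s[16:]  5  'bbacb'
  10  s[16:],s[20:]  1  'b'
  11  s[20:],s[10:]  2  'bc'
  12  s[10:],s[12:]  2  'bc'
  13  s[12:],s[21:]  0  ''
  14  s[21:],s[7:]  1  'c'
  15  s[7:],s[4:]  1  'c'
  16  s[4:],s[15:]  2  'cb'
  17  s[15:],s[19:]  2  'cb'
  18  s[19:],s[9:]  3  'cbc'
  19  s[9:],s[11:]  3  'cbc'
  20  s[11:],s[14:]  1  'c'
  21  s[14:],s[13:]  2  'cc'

n(n+1)/2 = 22·23/2 = 253
Σ LCP = 0 + 1 + 2 + 3 + 4 + 0 + 3 + 4 + 1 + 5 + 1 + 2 + 2 + 0 + 1 + 1 + 2 + 2 + 3 + 3 + 1 + 2 = 43
distinct = 253 − 43 = 210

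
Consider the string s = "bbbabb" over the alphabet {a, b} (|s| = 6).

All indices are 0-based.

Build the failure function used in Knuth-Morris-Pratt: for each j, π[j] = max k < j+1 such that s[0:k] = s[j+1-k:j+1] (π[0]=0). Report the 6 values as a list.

[0, 1, 2, 0, 1, 2]

π[0] = 0
j=1 s[j]='b': π[1]=1 (border 'b')
j=2 s[j]='b': π[2]=2 (border 'bb')
j=3 s[j]='a': k: 2→1→0; π[3]=0 (border '')
j=4 s[j]='b': π[4]=1 (border 'b')
j=5 s[j]='b': π[5]=2 (border 'bb')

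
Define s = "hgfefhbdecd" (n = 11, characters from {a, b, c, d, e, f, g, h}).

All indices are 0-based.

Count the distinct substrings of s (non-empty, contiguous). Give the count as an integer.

62

rank | idx | suffix
   0 |   6 | bdecd
   1 |   9 | cd
   2 |  10 | d
   3 |   7 | decd
   4 |   8 | ecd
   5 |   3 | efhbdecd
   6 |   2 | fefhbdecd
   7 |   4 | fhbdecd
   8 |   1 | gfefhbdecd
   9 |   5 | hbdecd
  10 |   0 | hgfefhbdecd

SA = [6, 9, 10, 7, 8, 3, 2, 4, 1, 5, 0]
rank  pair      lcp
   1  s[6:],s[9:]  0  ''
   2  s[9:],s[10:]  0  ''
   3  s[10:],s[7:]  1  'd'
   4  s[7:],s[8:]  0  ''
   5  s[8:],s[3:]  1  'e'
   6  s[3:],s[2:]  0  ''
   7  s[2:],s[4:]  1  'f'
   8  s[4:],s[1:]  0  ''
   9  s[1:],s[5:]  0  ''
  10  s[5:],s[0:]  1  'h'

n(n+1)/2 = 11·12/2 = 66
Σ LCP = 0 + 0 + 0 + 1 + 0 + 1 + 0 + 1 + 0 + 0 + 1 = 4
distinct = 66 − 4 = 62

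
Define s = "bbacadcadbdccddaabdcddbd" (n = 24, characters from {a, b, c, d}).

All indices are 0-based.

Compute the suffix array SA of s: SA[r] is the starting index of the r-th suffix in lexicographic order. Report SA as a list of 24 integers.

[15, 16, 2, 7, 4, 1, 0, 22, 9, 17, 6, 3, 11, 12, 19, 23, 14, 21, 8, 5, 10, 18, 13, 20]

sorted suffixes:
  #0 SA[0]=15  'aabdcddbd'
  #1 SA[1]=16  'abdcddbd'
  #2 SA[2]=2  'acadcadbdccddaabdcddbd'
  #3 SA[3]=7  'adbdccddaabdcddbd'
  #4 SA[4]=4  'adcadbdccddaabdcddbd'
  #5 SA[5]=1  'bacadcadbdccddaabdcddbd'
  #6 SA[6]=0  'bbacadcadbdccddaabdcddbd'
  #7 SA[7]=22  'bd'
  #8 SA[8]=9  'bdccddaabdcddbd'
  #9 SA[9]=17  'bdcddbd'
  #10 SA[10]=6  'cadbdccddaabdcddbd'
  #11 SA[11]=3  'cadcadbdccddaabdcddbd'
  #12 SA[12]=11  'ccddaabdcddbd'
  #13 SA[13]=12  'cddaabdcddbd'
  #14 SA[14]=19  'cddbd'
  #15 SA[15]=23  'd'
  #16 SA[16]=14  'daabdcddbd'
  #17 SA[17]=21  'dbd'
  #18 SA[18]=8  'dbdccddaabdcddbd'
  #19 SA[19]=5  'dcadbdccddaabdcddbd'
  #20 SA[20]=10  'dccddaabdcddbd'
  #21 SA[21]=18  'dcddbd'
  #22 SA[22]=13  'ddaabdcddbd'
  #23 SA[23]=20  'ddbd'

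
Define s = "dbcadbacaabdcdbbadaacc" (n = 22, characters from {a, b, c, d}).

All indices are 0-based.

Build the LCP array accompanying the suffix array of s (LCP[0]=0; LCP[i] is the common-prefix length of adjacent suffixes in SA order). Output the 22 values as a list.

sorted suffixes:
  #0 SA[0]=8  'aabdcdbbadaacc'
  #1 SA[1]=18  'aacc'
  #2 SA[2]=9  'abdcdbbadaacc'
  #3 SA[3]=6  'acaabdcdbbadaacc'
  #4 SA[4]=19  'acc'
  #5 SA[5]=16  'adaacc'
  #6 SA[6]=3  'adbacaabdcdbbadaacc'
  #7 SA[7]=5  'bacaabdcdbbadaacc'
  #8 SA[8]=15  'badaacc'
  #9 SA[9]=14  'bbadaacc'
  #10 SA[10]=1  'bcadbacaabdcdbbadaacc'
  #11 SA[11]=10  'bdcdbbadaacc'
  #12 SA[12]=21  'c'
  #13 SA[13]=7  'caabdcdbbadaacc'
  #14 SA[14]=2  'cadbacaabdcdbbadaacc'
  #15 SA[15]=20  'cc'
  #16 SA[16]=12  'cdbbadaacc'
  #17 SA[17]=17  'daacc'
  #18 SA[18]=4  'dbacaabdcdbbadaacc'
  #19 SA[19]=13  'dbbadaacc'
  #20 SA[20]=0  'dbcadbacaabdcdbbadaacc'
  #21 SA[21]=11  'dcdbbadaacc'

SA = [8, 18, 9, 6, 19, 16, 3, 5, 15, 14, 1, 10, 21, 7, 2, 20, 12, 17, 4, 13, 0, 11]
[i] adj suffixes → lcp
  [1] 8/18 → 2 ('aa')
  [2] 18/9 → 1 ('a')
  [3] 9/6 → 1 ('a')
  [4] 6/19 → 2 ('ac')
  [5] 19/16 → 1 ('a')
  [6] 16/3 → 2 ('ad')
  [7] 3/5 → 0 ('')
  [8] 5/15 → 2 ('ba')
  [9] 15/14 → 1 ('b')
  [10] 14/1 → 1 ('b')
  [11] 1/10 → 1 ('b')
  [12] 10/21 → 0 ('')
  [13] 21/7 → 1 ('c')
  [14] 7/2 → 2 ('ca')
  [15] 2/20 → 1 ('c')
  [16] 20/12 → 1 ('c')
  [17] 12/17 → 0 ('')
  [18] 17/4 → 1 ('d')
  [19] 4/13 → 2 ('db')
  [20] 13/0 → 2 ('db')
  [21] 0/11 → 1 ('d')

[0, 2, 1, 1, 2, 1, 2, 0, 2, 1, 1, 1, 0, 1, 2, 1, 1, 0, 1, 2, 2, 1]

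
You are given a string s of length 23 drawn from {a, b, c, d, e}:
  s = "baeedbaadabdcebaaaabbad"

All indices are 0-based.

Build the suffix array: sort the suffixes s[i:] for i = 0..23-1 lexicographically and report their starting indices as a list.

rank→(start, suffix):
  0 → (15, 'aaaabbad')
  1 → (16, 'aaabbad')
  2 → (17, 'aabbad')
  3 → (6, 'aadabdcebaaaabbad')
  4 → (18, 'abbad')
  5 → (9, 'abdcebaaaabbad')
  6 → (21, 'ad')
  7 → (7, 'adabdcebaaaabbad')
  8 → (1, 'aeedbaadabdcebaaaabbad')
  9 → (14, 'baaaabbad')
  10 → (5, 'baadabdcebaaaabbad')
  11 → (20, 'bad')
  12 → (0, 'baeedbaadabdcebaaaabbad')
  13 → (19, 'bbad')
  14 → (10, 'bdcebaaaabbad')
  15 → (12, 'cebaaaabbad')
  16 → (22, 'd')
  17 → (8, 'dabdcebaaaabbad')
  18 → (4, 'dbaadabdcebaaaabbad')
  19 → (11, 'dcebaaaabbad')
  20 → (13, 'ebaaaabbad')
  21 → (3, 'edbaadabdcebaaaabbad')
  22 → (2, 'eedbaadabdcebaaaabbad')

[15, 16, 17, 6, 18, 9, 21, 7, 1, 14, 5, 20, 0, 19, 10, 12, 22, 8, 4, 11, 13, 3, 2]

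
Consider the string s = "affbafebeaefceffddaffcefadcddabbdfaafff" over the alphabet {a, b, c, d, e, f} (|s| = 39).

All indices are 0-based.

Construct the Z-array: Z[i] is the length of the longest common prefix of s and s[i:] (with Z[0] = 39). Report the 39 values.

[39, 0, 0, 0, 2, 0, 0, 0, 0, 1, 0, 0, 0, 0, 0, 0, 0, 0, 3, 0, 0, 0, 0, 0, 1, 0, 0, 0, 0, 1, 0, 0, 0, 0, 1, 3, 0, 0, 0]

Z[0]=39
i=1: i≥r, start 0; Z[1]=0
i=2: i≥r, start 0; Z[2]=0
i=3: i≥r, start 0; Z[3]=0
i=4: i≥r, start 0; Z[4]=2 grow→box=[4,6)
i=5: min(r-i=1, Z[1]=0)=0; Z[5]=0
i=6: i≥r, start 0; Z[6]=0
i=7: i≥r, start 0; Z[7]=0
i=8: i≥r, start 0; Z[8]=0
i=9: i≥r, start 0; Z[9]=1 grow→box=[9,10)
i=10: i≥r, start 0; Z[10]=0
i=11: i≥r, start 0; Z[11]=0
i=12: i≥r, start 0; Z[12]=0
i=13: i≥r, start 0; Z[13]=0
i=14: i≥r, start 0; Z[14]=0
i=15: i≥r, start 0; Z[15]=0
i=16: i≥r, start 0; Z[16]=0
i=17: i≥r, start 0; Z[17]=0
i=18: i≥r, start 0; Z[18]=3 grow→box=[18,21)
i=19: min(r-i=2, Z[1]=0)=0; Z[19]=0
i=20: min(r-i=1, Z[2]=0)=0; Z[20]=0
i=21: i≥r, start 0; Z[21]=0
i=22: i≥r, start 0; Z[22]=0
i=23: i≥r, start 0; Z[23]=0
i=24: i≥r, start 0; Z[24]=1 grow→box=[24,25)
i=25: i≥r, start 0; Z[25]=0
i=26: i≥r, start 0; Z[26]=0
i=27: i≥r, start 0; Z[27]=0
i=28: i≥r, start 0; Z[28]=0
i=29: i≥r, start 0; Z[29]=1 grow→box=[29,30)
i=30: i≥r, start 0; Z[30]=0
i=31: i≥r, start 0; Z[31]=0
i=32: i≥r, start 0; Z[32]=0
i=33: i≥r, start 0; Z[33]=0
i=34: i≥r, start 0; Z[34]=1 grow→box=[34,35)
i=35: i≥r, start 0; Z[35]=3 grow→box=[35,38)
i=36: min(r-i=2, Z[1]=0)=0; Z[36]=0
i=37: min(r-i=1, Z[2]=0)=0; Z[37]=0
i=38: i≥r, start 0; Z[38]=0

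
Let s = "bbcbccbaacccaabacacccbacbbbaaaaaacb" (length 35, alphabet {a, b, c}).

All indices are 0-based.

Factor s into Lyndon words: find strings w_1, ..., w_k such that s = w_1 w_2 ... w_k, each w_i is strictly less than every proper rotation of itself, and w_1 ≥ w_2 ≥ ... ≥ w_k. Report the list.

emit factor 1: 'bbcbcc' (i=0, period=6)
emit factor 2: 'b' (i=6, period=1)
emit factor 3: 'aaccc' (i=7, period=5)
emit factor 4: 'aabacacccbacbbb' (i=12, period=15)
emit factor 5: 'aaaaaacb' (i=27, period=8)

["bbcbcc", "b", "aaccc", "aabacacccbacbbb", "aaaaaacb"]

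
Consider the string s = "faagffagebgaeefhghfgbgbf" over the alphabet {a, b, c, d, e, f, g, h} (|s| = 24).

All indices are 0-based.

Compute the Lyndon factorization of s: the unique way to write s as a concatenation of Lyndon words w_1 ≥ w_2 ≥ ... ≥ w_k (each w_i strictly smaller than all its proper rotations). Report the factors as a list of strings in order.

emit factor 1: 'f' (i=0, period=1)
emit factor 2: 'aagffagebgaeefhghfgbgbf' (i=1, period=23)

["f", "aagffagebgaeefhghfgbgbf"]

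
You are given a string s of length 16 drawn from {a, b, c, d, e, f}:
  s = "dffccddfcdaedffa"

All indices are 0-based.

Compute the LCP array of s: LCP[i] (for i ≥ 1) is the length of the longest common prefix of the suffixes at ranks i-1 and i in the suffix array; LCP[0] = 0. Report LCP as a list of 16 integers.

[0, 1, 0, 1, 2, 0, 1, 1, 2, 3, 0, 0, 1, 2, 1, 2]

rank | idx | suffix
   0 |  15 | a
   1 |  10 | aedffa
   2 |   3 | ccddfcdaedffa
   3 |   8 | cdaedffa
   4 |   4 | cddfcdaedffa
   5 |   9 | daedffa
   6 |   5 | ddfcdaedffa
   7 |   6 | dfcdaedffa
   8 |  12 | dffa
   9 |   0 | dffccddfcdaedffa
  10 |  11 | edffa
  11 |  14 | fa
  12 |   2 | fccddfcdaedffa
  13 |   7 | fcdaedffa
  14 |  13 | ffa
  15 |   1 | ffccddfcdaedffa

SA = [15, 10, 3, 8, 4, 9, 5, 6, 12, 0, 11, 14, 2, 7, 13, 1]
[i] adj suffixes → lcp
  [1] 15/10 → 1 ('a')
  [2] 10/3 → 0 ('')
  [3] 3/8 → 1 ('c')
  [4] 8/4 → 2 ('cd')
  [5] 4/9 → 0 ('')
  [6] 9/5 → 1 ('d')
  [7] 5/6 → 1 ('d')
  [8] 6/12 → 2 ('df')
  [9] 12/0 → 3 ('dff')
  [10] 0/11 → 0 ('')
  [11] 11/14 → 0 ('')
  [12] 14/2 → 1 ('f')
  [13] 2/7 → 2 ('fc')
  [14] 7/13 → 1 ('f')
  [15] 13/1 → 2 ('ff')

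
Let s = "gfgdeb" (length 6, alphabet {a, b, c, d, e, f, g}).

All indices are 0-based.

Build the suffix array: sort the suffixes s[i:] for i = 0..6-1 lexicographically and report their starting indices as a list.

[5, 3, 4, 1, 2, 0]

rank→(start, suffix):
  0 → (5, 'b')
  1 → (3, 'deb')
  2 → (4, 'eb')
  3 → (1, 'fgdeb')
  4 → (2, 'gdeb')
  5 → (0, 'gfgdeb')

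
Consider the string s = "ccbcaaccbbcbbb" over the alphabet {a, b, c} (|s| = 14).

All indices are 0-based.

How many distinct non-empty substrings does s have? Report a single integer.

86

rank | idx | suffix
   0 |   4 | aaccbbcbbb
   1 |   5 | accbbcbbb
   2 |  13 | b
   3 |  12 | bb
   4 |  11 | bbb
   5 |   8 | bbcbbb
   6 |   2 | bcaaccbbcbbb
   7 |   9 | bcbbb
   8 |   3 | caaccbbcbbb
   9 |  10 | cbbb
  10 |   7 | cbbcbbb
  11 |   1 | cbcaaccbbcbbb
  12 |   6 | ccbbcbbb
  13 |   0 | ccbcaaccbbcbbb

SA = [4, 5, 13, 12, 11, 8, 2, 9, 3, 10, 7, 1, 6, 0]
i: (SA[i-1],SA[i]) lcp shared
  1: (4,5) 1 'a'
  2: (5,13) 0 ''
  3: (13,12) 1 'b'
  4: (12,11) 2 'bb'
  5: (11,8) 2 'bb'
  6: (8,2) 1 'b'
  7: (2,9) 2 'bc'
  8: (9,3) 0 ''
  9: (3,10) 1 'c'
  10: (10,7) 3 'cbb'
  11: (7,1) 2 'cb'
  12: (1,6) 1 'c'
  13: (6,0) 3 'ccb'

n(n+1)/2 = 14·15/2 = 105
Σ LCP = 0 + 1 + 0 + 1 + 2 + 2 + 1 + 2 + 0 + 1 + 3 + 2 + 1 + 3 = 19
distinct = 105 − 19 = 86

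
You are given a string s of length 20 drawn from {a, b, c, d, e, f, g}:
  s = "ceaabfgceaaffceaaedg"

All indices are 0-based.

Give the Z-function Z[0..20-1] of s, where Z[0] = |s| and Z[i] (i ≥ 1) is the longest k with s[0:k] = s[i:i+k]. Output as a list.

Z[0]=20
i=1: i≥r, start 0; Z[1]=0
i=2: i≥r, start 0; Z[2]=0
i=3: i≥r, start 0; Z[3]=0
i=4: i≥r, start 0; Z[4]=0
i=5: i≥r, start 0; Z[5]=0
i=6: i≥r, start 0; Z[6]=0
i=7: i≥r, start 0; Z[7]=4 scan→box=[7,11)
i=8: min(r-i=3, Z[1]=0)=0; Z[8]=0
i=9: min(r-i=2, Z[2]=0)=0; Z[9]=0
i=10: min(r-i=1, Z[3]=0)=0; Z[10]=0
i=11: i≥r, start 0; Z[11]=0
i=12: i≥r, start 0; Z[12]=0
i=13: i≥r, start 0; Z[13]=4 scan→box=[13,17)
i=14: min(r-i=3, Z[1]=0)=0; Z[14]=0
i=15: min(r-i=2, Z[2]=0)=0; Z[15]=0
i=16: min(r-i=1, Z[3]=0)=0; Z[16]=0
i=17: i≥r, start 0; Z[17]=0
i=18: i≥r, start 0; Z[18]=0
i=19: i≥r, start 0; Z[19]=0

[20, 0, 0, 0, 0, 0, 0, 4, 0, 0, 0, 0, 0, 4, 0, 0, 0, 0, 0, 0]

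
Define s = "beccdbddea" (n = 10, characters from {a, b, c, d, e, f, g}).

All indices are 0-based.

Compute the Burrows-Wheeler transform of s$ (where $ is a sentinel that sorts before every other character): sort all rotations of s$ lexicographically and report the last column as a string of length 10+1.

rank  rotation     last
    0  $beccdbddea  a
    1  a$beccdbdde  e
    2  bddea$beccd  d
    3  beccdbddea$  $
    4  ccdbddea$be  e
    5  cdbddea$bec  c
    6  dbddea$becc  c
    7  ddea$beccdb  b
    8  dea$beccdbd  d
    9  ea$beccdbdd  d
   10  eccdbddea$b  b

aed$eccbddb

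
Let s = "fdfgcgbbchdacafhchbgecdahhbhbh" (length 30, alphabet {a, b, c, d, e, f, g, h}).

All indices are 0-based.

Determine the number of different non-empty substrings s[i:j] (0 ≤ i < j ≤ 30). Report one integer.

437

rank→(start, suffix):
  0 → (11, 'acafhchbgecdahhbhbh')
  1 → (13, 'afhchbgecdahhbhbh')
  2 → (23, 'ahhbhbh')
  3 → (6, 'bbchdacafhchbgecdahhbhbh')
  4 → (7, 'bchdacafhchbgecdahhbhbh')
  5 → (18, 'bgecdahhbhbh')
  6 → (28, 'bh')
  7 → (26, 'bhbh')
  8 → (12, 'cafhchbgecdahhbhbh')
  9 → (21, 'cdahhbhbh')
  10 → (4, 'cgbbchdacafhchbgecdahhbhbh')
  11 → (16, 'chbgecdahhbhbh')
  12 → (8, 'chdacafhchbgecdahhbhbh')
  13 → (10, 'dacafhchbgecdahhbhbh')
  14 → (22, 'dahhbhbh')
  15 → (1, 'dfgcgbbchdacafhchbgecdahhbhbh')
  16 → (20, 'ecdahhbhbh')
  17 → (0, 'fdfgcgbbchdacafhchbgecdahhbhbh')
  18 → (2, 'fgcgbbchdacafhchbgecdahhbhbh')
  19 → (14, 'fhchbgecdahhbhbh')
  20 → (5, 'gbbchdacafhchbgecdahhbhbh')
  21 → (3, 'gcgbbchdacafhchbgecdahhbhbh')
  22 → (19, 'gecdahhbhbh')
  23 → (29, 'h')
  24 → (17, 'hbgecdahhbhbh')
  25 → (27, 'hbh')
  26 → (25, 'hbhbh')
  27 → (15, 'hchbgecdahhbhbh')
  28 → (9, 'hdacafhchbgecdahhbhbh')
  29 → (24, 'hhbhbh')

SA = [11, 13, 23, 6, 7, 18, 28, 26, 12, 21, 4, 16, 8, 10, 22, 1, 20, 0, 2, 14, 5, 3, 19, 29, 17, 27, 25, 15, 9, 24]
[i] adj suffixes → lcp
  [1] 11/13 → 1 ('a')
  [2] 13/23 → 1 ('a')
  [3] 23/6 → 0 ('')
  [4] 6/7 → 1 ('b')
  [5] 7/18 → 1 ('b')
  [6] 18/28 → 1 ('b')
  [7] 28/26 → 2 ('bh')
  [8] 26/12 → 0 ('')
  [9] 12/21 → 1 ('c')
  [10] 21/4 → 1 ('c')
  [11] 4/16 → 1 ('c')
  [12] 16/8 → 2 ('ch')
  [13] 8/10 → 0 ('')
  [14] 10/22 → 2 ('da')
  [15] 22/1 → 1 ('d')
  [16] 1/20 → 0 ('')
  [17] 20/0 → 0 ('')
  [18] 0/2 → 1 ('f')
  [19] 2/14 → 1 ('f')
  [20] 14/5 → 0 ('')
  [21] 5/3 → 1 ('g')
  [22] 3/19 → 1 ('g')
  [23] 19/29 → 0 ('')
  [24] 29/17 → 1 ('h')
  [25] 17/27 → 2 ('hb')
  [26] 27/25 → 3 ('hbh')
  [27] 25/15 → 1 ('h')
  [28] 15/9 → 1 ('h')
  [29] 9/24 → 1 ('h')

n(n+1)/2 = 30·31/2 = 465
Σ LCP = 0 + 1 + 1 + 0 + 1 + 1 + 1 + 2 + 0 + 1 + 1 + 1 + 2 + 0 + 2 + 1 + 0 + 0 + 1 + 1 + 0 + 1 + 1 + 0 + 1 + 2 + 3 + 1 + 1 + 1 = 28
distinct = 465 − 28 = 437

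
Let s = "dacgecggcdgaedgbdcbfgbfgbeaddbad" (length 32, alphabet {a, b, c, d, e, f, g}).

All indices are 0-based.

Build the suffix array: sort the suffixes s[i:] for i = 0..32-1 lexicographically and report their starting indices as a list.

[1, 30, 26, 11, 29, 15, 24, 21, 18, 17, 8, 2, 5, 31, 0, 28, 16, 27, 9, 13, 25, 4, 12, 22, 19, 10, 14, 23, 20, 7, 3, 6]

rank | idx | suffix
   0 |   1 | acgecggcdgaedgbdcbfgbfgbeaddbad
   1 |  30 | ad
   2 |  26 | addbad
   3 |  11 | aedgbdcbfgbfgbeaddbad
   4 |  29 | bad
   5 |  15 | bdcbfgbfgbeaddbad
   6 |  24 | beaddbad
   7 |  21 | bfgbeaddbad
   8 |  18 | bfgbfgbeaddbad
   9 |  17 | cbfgbfgbeaddbad
  10 |   8 | cdgaedgbdcbfgbfgbeaddbad
  11 |   2 | cgecggcdgaedgbdcbfgbfgbeaddbad
  12 |   5 | cggcdgaedgbdcbfgbfgbeaddbad
  13 |  31 | d
  14 |   0 | dacgecggcdgaedgbdcbfgbfgbeaddbad
  15 |  28 | dbad
  16 |  16 | dcbfgbfgbeaddbad
  17 |  27 | ddbad
  18 |   9 | dgaedgbdcbfgbfgbeaddbad
  19 |  13 | dgbdcbfgbfgbeaddbad
  20 |  25 | eaddbad
  21 |   4 | ecggcdgaedgbdcbfgbfgbeaddbad
  22 |  12 | edgbdcbfgbfgbeaddbad
  23 |  22 | fgbeaddbad
  24 |  19 | fgbfgbeaddbad
  25 |  10 | gaedgbdcbfgbfgbeaddbad
  26 |  14 | gbdcbfgbfgbeaddbad
  27 |  23 | gbeaddbad
  28 |  20 | gbfgbeaddbad
  29 |   7 | gcdgaedgbdcbfgbfgbeaddbad
  30 |   3 | gecggcdgaedgbdcbfgbfgbeaddbad
  31 |   6 | ggcdgaedgbdcbfgbfgbeaddbad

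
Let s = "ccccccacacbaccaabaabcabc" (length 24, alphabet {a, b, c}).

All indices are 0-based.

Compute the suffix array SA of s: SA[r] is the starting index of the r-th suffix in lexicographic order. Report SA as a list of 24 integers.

[14, 17, 15, 21, 18, 6, 8, 11, 16, 10, 22, 19, 23, 13, 20, 5, 7, 9, 12, 4, 3, 2, 1, 0]

sorted suffixes:
  #0 SA[0]=14  'aabaabcabc'
  #1 SA[1]=17  'aabcabc'
  #2 SA[2]=15  'abaabcabc'
  #3 SA[3]=21  'abc'
  #4 SA[4]=18  'abcabc'
  #5 SA[5]=6  'acacbaccaabaabcabc'
  #6 SA[6]=8  'acbaccaabaabcabc'
  #7 SA[7]=11  'accaabaabcabc'
  #8 SA[8]=16  'baabcabc'
  #9 SA[9]=10  'baccaabaabcabc'
  #10 SA[10]=22  'bc'
  #11 SA[11]=19  'bcabc'
  #12 SA[12]=23  'c'
  #13 SA[13]=13  'caabaabcabc'
  #14 SA[14]=20  'cabc'
  #15 SA[15]=5  'cacacbaccaabaabcabc'
  #16 SA[16]=7  'cacbaccaabaabcabc'
  #17 SA[17]=9  'cbaccaabaabcabc'
  #18 SA[18]=12  'ccaabaabcabc'
  #19 SA[19]=4  'ccacacbaccaabaabcabc'
  #20 SA[20]=3  'cccacacbaccaabaabcabc'
  #21 SA[21]=2  'ccccacacbaccaabaabcabc'
  #22 SA[22]=1  'cccccacacbaccaabaabcabc'
  #23 SA[23]=0  'ccccccacacbaccaabaabcabc'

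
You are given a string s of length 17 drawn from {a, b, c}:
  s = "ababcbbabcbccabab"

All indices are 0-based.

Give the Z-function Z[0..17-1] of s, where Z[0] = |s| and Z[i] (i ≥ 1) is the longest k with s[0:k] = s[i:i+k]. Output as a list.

[17, 0, 2, 0, 0, 0, 0, 2, 0, 0, 0, 0, 0, 4, 0, 2, 0]

Z[0]=17
i=1: fresh scan; Z[1]=0
i=2: fresh scan; Z[2]=2 scan→box=[2,4)
i=3: min(r-i=1, Z[1]=0)=0; Z[3]=0
i=4: fresh scan; Z[4]=0
i=5: fresh scan; Z[5]=0
i=6: fresh scan; Z[6]=0
i=7: fresh scan; Z[7]=2 scan→box=[7,9)
i=8: min(r-i=1, Z[1]=0)=0; Z[8]=0
i=9: fresh scan; Z[9]=0
i=10: fresh scan; Z[10]=0
i=11: fresh scan; Z[11]=0
i=12: fresh scan; Z[12]=0
i=13: fresh scan; Z[13]=4 scan→box=[13,17)
i=14: min(r-i=3, Z[1]=0)=0; Z[14]=0
i=15: min(r-i=2, Z[2]=2)=2; Z[15]=2
i=16: min(r-i=1, Z[3]=0)=0; Z[16]=0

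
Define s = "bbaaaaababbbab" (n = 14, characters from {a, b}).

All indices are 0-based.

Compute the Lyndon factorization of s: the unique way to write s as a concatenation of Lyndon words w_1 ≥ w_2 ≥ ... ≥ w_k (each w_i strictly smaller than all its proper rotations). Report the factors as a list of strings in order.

["b", "b", "aaaaababbbab"]

emit factor 1: 'b' (i=0, period=1)
emit factor 2: 'b' (i=1, period=1)
emit factor 3: 'aaaaababbbab' (i=2, period=12)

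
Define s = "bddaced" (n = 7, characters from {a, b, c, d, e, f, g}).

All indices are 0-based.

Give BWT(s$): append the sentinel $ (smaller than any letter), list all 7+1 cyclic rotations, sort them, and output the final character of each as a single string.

rank  rotation  last
    0  $bddaced  d
    1  aced$bdd  d
    2  bddaced$  $
    3  ced$bdda  a
    4  d$bddace  e
    5  daced$bd  d
    6  ddaced$b  b
    7  ed$bddac  c

dd$aedbc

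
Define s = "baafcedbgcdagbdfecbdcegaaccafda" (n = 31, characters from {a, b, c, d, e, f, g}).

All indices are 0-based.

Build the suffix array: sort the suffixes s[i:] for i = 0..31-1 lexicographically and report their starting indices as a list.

rank | idx | suffix
   0 |  30 | a
   1 |  23 | aaccafda
   2 |   1 | aafcedbgcdagbdfecbdcegaaccafda
   3 |  24 | accafda
   4 |   2 | afcedbgcdagbdfecbdcegaaccafda
   5 |  27 | afda
   6 |  11 | agbdfecbdcegaaccafda
   7 |   0 | baafcedbgcdagbdfecbdcegaaccafda
   8 |  18 | bdcegaaccafda
   9 |  13 | bdfecbdcegaaccafda
  10 |   7 | bgcdagbdfecbdcegaaccafda
  11 |  26 | cafda
  12 |  17 | cbdcegaaccafda
  13 |  25 | ccafda
  14 |   9 | cdagbdfecbdcegaaccafda
  15 |   4 | cedbgcdagbdfecbdcegaaccafda
  16 |  20 | cegaaccafda
  17 |  29 | da
  18 |  10 | dagbdfecbdcegaaccafda
  19 |   6 | dbgcdagbdfecbdcegaaccafda
  20 |  19 | dcegaaccafda
  21 |  14 | dfecbdcegaaccafda
  22 |  16 | ecbdcegaaccafda
  23 |   5 | edbgcdagbdfecbdcegaaccafda
  24 |  21 | egaaccafda
  25 |   3 | fcedbgcdagbdfecbdcegaaccafda
  26 |  28 | fda
  27 |  15 | fecbdcegaaccafda
  28 |  22 | gaaccafda
  29 |  12 | gbdfecbdcegaaccafda
  30 |   8 | gcdagbdfecbdcegaaccafda

[30, 23, 1, 24, 2, 27, 11, 0, 18, 13, 7, 26, 17, 25, 9, 4, 20, 29, 10, 6, 19, 14, 16, 5, 21, 3, 28, 15, 22, 12, 8]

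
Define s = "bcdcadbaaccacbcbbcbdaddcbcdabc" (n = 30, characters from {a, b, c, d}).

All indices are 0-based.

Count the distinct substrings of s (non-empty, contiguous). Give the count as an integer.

423

rank→(start, suffix):
  0 → (7, 'aaccacbcbbcbdaddcbcdabc')
  1 → (27, 'abc')
  2 → (11, 'acbcbbcbdaddcbcdabc')
  3 → (8, 'accacbcbbcbdaddcbcdabc')
  4 → (4, 'adbaaccacbcbbcbdaddcbcdabc')
  5 → (20, 'addcbcdabc')
  6 → (6, 'baaccacbcbbcbdaddcbcdabc')
  7 → (15, 'bbcbdaddcbcdabc')
  8 → (28, 'bc')
  9 → (13, 'bcbbcbdaddcbcdabc')
  10 → (16, 'bcbdaddcbcdabc')
  11 → (24, 'bcdabc')
  12 → (0, 'bcdcadbaaccacbcbbcbdaddcbcdabc')
  13 → (18, 'bdaddcbcdabc')
  14 → (29, 'c')
  15 → (10, 'cacbcbbcbdaddcbcdabc')
  16 → (3, 'cadbaaccacbcbbcbdaddcbcdabc')
  17 → (14, 'cbbcbdaddcbcdabc')
  18 → (12, 'cbcbbcbdaddcbcdabc')
  19 → (23, 'cbcdabc')
  20 → (17, 'cbdaddcbcdabc')
  21 → (9, 'ccacbcbbcbdaddcbcdabc')
  22 → (25, 'cdabc')
  23 → (1, 'cdcadbaaccacbcbbcbdaddcbcdabc')
  24 → (26, 'dabc')
  25 → (19, 'daddcbcdabc')
  26 → (5, 'dbaaccacbcbbcbdaddcbcdabc')
  27 → (2, 'dcadbaaccacbcbbcbdaddcbcdabc')
  28 → (22, 'dcbcdabc')
  29 → (21, 'ddcbcdabc')

SA = [7, 27, 11, 8, 4, 20, 6, 15, 28, 13, 16, 24, 0, 18, 29, 10, 3, 14, 12, 23, 17, 9, 25, 1, 26, 19, 5, 2, 22, 21]
rank  pair      lcp
   1  s[7:],s[27:]  1  'a'
   2  s[27:],s[11:]  1  'a'
   3  s[11:],s[8:]  2  'ac'
   4  s[8:],s[4:]  1  'a'
   5  s[4:],s[20:]  2  'ad'
   6  s[20:],s[6:]  0  ''
   7  s[6:],s[15:]  1  'b'
   8  s[15:],s[28:]  1  'b'
   9  s[28:],s[13:]  2  'bc'
  10  s[13:],s[16:]  3  'bcb'
  11  s[16:],s[24:]  2  'bc'
  12  s[24:],s[0:]  3  'bcd'
  13  s[0:],s[18:]  1  'b'
  14  s[18:],s[29:]  0  ''
  15  s[29:],s[10:]  1  'c'
  16  s[10:],s[3:]  2  'ca'
  17  s[3:],s[14:]  1  'c'
  18  s[14:],s[12:]  2  'cb'
  19  s[12:],s[23:]  3  'cbc'
  20  s[23:],s[17:]  2  'cb'
  21  s[17:],s[9:]  1  'c'
  22  s[9:],s[25:]  1  'c'
  23  s[25:],s[1:]  2  'cd'
  24  s[1:],s[26:]  0  ''
  25  s[26:],s[19:]  2  'da'
  26  s[19:],s[5:]  1  'd'
  27  s[5:],s[2:]  1  'd'
  28  s[2:],s[22:]  2  'dc'
  29  s[22:],s[21:]  1  'd'

n(n+1)/2 = 30·31/2 = 465
Σ LCP = 0 + 1 + 1 + 2 + 1 + 2 + 0 + 1 + 1 + 2 + 3 + 2 + 3 + 1 + 0 + 1 + 2 + 1 + 2 + 3 + 2 + 1 + 1 + 2 + 0 + 2 + 1 + 1 + 2 + 1 = 42
distinct = 465 − 42 = 423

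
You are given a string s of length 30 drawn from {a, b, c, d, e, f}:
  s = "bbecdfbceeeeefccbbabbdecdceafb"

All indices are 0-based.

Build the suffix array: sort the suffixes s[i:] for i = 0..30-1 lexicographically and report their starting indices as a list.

rank→(start, suffix):
  0 → (18, 'abbdecdceafb')
  1 → (27, 'afb')
  2 → (29, 'b')
  3 → (17, 'babbdecdceafb')
  4 → (16, 'bbabbdecdceafb')
  5 → (19, 'bbdecdceafb')
  6 → (0, 'bbecdfbceeeeefccbbabbdecdceafb')
  7 → (6, 'bceeeeefccbbabbdecdceafb')
  8 → (20, 'bdecdceafb')
  9 → (1, 'becdfbceeeeefccbbabbdecdceafb')
  10 → (15, 'cbbabbdecdceafb')
  11 → (14, 'ccbbabbdecdceafb')
  12 → (23, 'cdceafb')
  13 → (3, 'cdfbceeeeefccbbabbdecdceafb')
  14 → (25, 'ceafb')
  15 → (7, 'ceeeeefccbbabbdecdceafb')
  16 → (24, 'dceafb')
  17 → (21, 'decdceafb')
  18 → (4, 'dfbceeeeefccbbabbdecdceafb')
  19 → (26, 'eafb')
  20 → (22, 'ecdceafb')
  21 → (2, 'ecdfbceeeeefccbbabbdecdceafb')
  22 → (8, 'eeeeefccbbabbdecdceafb')
  23 → (9, 'eeeefccbbabbdecdceafb')
  24 → (10, 'eeefccbbabbdecdceafb')
  25 → (11, 'eefccbbabbdecdceafb')
  26 → (12, 'efccbbabbdecdceafb')
  27 → (28, 'fb')
  28 → (5, 'fbceeeeefccbbabbdecdceafb')
  29 → (13, 'fccbbabbdecdceafb')

[18, 27, 29, 17, 16, 19, 0, 6, 20, 1, 15, 14, 23, 3, 25, 7, 24, 21, 4, 26, 22, 2, 8, 9, 10, 11, 12, 28, 5, 13]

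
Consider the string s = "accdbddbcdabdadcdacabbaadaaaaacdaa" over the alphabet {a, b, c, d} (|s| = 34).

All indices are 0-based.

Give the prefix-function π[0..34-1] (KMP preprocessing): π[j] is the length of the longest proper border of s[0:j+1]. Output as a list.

[0, 0, 0, 0, 0, 0, 0, 0, 0, 0, 1, 0, 0, 1, 0, 0, 0, 1, 2, 1, 0, 0, 1, 1, 0, 1, 1, 1, 1, 1, 2, 0, 1, 1]

π[0] = 0
j=1 s[j]='c': π[1]=0 (border '')
j=2 s[j]='c': π[2]=0 (border '')
j=3 s[j]='d': π[3]=0 (border '')
j=4 s[j]='b': π[4]=0 (border '')
j=5 s[j]='d': π[5]=0 (border '')
j=6 s[j]='d': π[6]=0 (border '')
j=7 s[j]='b': π[7]=0 (border '')
j=8 s[j]='c': π[8]=0 (border '')
j=9 s[j]='d': π[9]=0 (border '')
j=10 s[j]='a': π[10]=1 (border 'a')
j=11 s[j]='b': k: 1→0; π[11]=0 (border '')
j=12 s[j]='d': π[12]=0 (border '')
j=13 s[j]='a': π[13]=1 (border 'a')
j=14 s[j]='d': k: 1→0; π[14]=0 (border '')
j=15 s[j]='c': π[15]=0 (border '')
j=16 s[j]='d': π[16]=0 (border '')
j=17 s[j]='a': π[17]=1 (border 'a')
j=18 s[j]='c': π[18]=2 (border 'ac')
j=19 s[j]='a': k: 2→0; π[19]=1 (border 'a')
j=20 s[j]='b': k: 1→0; π[20]=0 (border '')
j=21 s[j]='b': π[21]=0 (border '')
j=22 s[j]='a': π[22]=1 (border 'a')
j=23 s[j]='a': k: 1→0; π[23]=1 (border 'a')
j=24 s[j]='d': k: 1→0; π[24]=0 (border '')
j=25 s[j]='a': π[25]=1 (border 'a')
j=26 s[j]='a': k: 1→0; π[26]=1 (border 'a')
j=27 s[j]='a': k: 1→0; π[27]=1 (border 'a')
j=28 s[j]='a': k: 1→0; π[28]=1 (border 'a')
j=29 s[j]='a': k: 1→0; π[29]=1 (border 'a')
j=30 s[j]='c': π[30]=2 (border 'ac')
j=31 s[j]='d': k: 2→0; π[31]=0 (border '')
j=32 s[j]='a': π[32]=1 (border 'a')
j=33 s[j]='a': k: 1→0; π[33]=1 (border 'a')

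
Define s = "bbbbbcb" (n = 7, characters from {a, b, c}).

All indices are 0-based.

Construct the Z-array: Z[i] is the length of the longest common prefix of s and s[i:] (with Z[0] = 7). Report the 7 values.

Z[0]=7
i=1: fresh scan; Z[1]=4 grow→box=[1,5)
i=2: min(r-i=3, Z[1]=4)=3; Z[2]=3
i=3: min(r-i=2, Z[2]=3)=2; Z[3]=2
i=4: min(r-i=1, Z[3]=2)=1; Z[4]=1
i=5: fresh scan; Z[5]=0
i=6: fresh scan; Z[6]=1 grow→box=[6,7)

[7, 4, 3, 2, 1, 0, 1]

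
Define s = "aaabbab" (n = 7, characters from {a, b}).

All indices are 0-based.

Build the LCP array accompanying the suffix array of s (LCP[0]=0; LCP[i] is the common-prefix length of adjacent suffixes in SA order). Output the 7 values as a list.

[0, 2, 1, 2, 0, 1, 1]

sorted suffixes:
  #0 SA[0]=0  'aaabbab'
  #1 SA[1]=1  'aabbab'
  #2 SA[2]=5  'ab'
  #3 SA[3]=2  'abbab'
  #4 SA[4]=6  'b'
  #5 SA[5]=4  'bab'
  #6 SA[6]=3  'bbab'

SA = [0, 1, 5, 2, 6, 4, 3]
rank  pair      lcp
   1  s[0:],s[1:]  2  'aa'
   2  s[1:],s[5:]  1  'a'
   3  s[5:],s[2:]  2  'ab'
   4  s[2:],s[6:]  0  ''
   5  s[6:],s[4:]  1  'b'
   6  s[4:],s[3:]  1  'b'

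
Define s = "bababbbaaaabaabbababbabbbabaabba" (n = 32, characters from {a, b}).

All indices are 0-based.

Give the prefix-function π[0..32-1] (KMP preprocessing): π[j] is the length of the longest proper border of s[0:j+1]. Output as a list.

π[0] = 0
j=1 s[j]='a': π[1]=0 (border '')
j=2 s[j]='b': π[2]=1 (border 'b')
j=3 s[j]='a': π[3]=2 (border 'ba')
j=4 s[j]='b': π[4]=3 (border 'bab')
j=5 s[j]='b': k: 3→1→0; π[5]=1 (border 'b')
j=6 s[j]='b': k: 1→0; π[6]=1 (border 'b')
j=7 s[j]='a': π[7]=2 (border 'ba')
j=8 s[j]='a': k: 2→0; π[8]=0 (border '')
j=9 s[j]='a': π[9]=0 (border '')
j=10 s[j]='a': π[10]=0 (border '')
j=11 s[j]='b': π[11]=1 (border 'b')
j=12 s[j]='a': π[12]=2 (border 'ba')
j=13 s[j]='a': k: 2→0; π[13]=0 (border '')
j=14 s[j]='b': π[14]=1 (border 'b')
j=15 s[j]='b': k: 1→0; π[15]=1 (border 'b')
j=16 s[j]='a': π[16]=2 (border 'ba')
j=17 s[j]='b': π[17]=3 (border 'bab')
j=18 s[j]='a': π[18]=4 (border 'baba')
j=19 s[j]='b': π[19]=5 (border 'babab')
j=20 s[j]='b': π[20]=6 (border 'bababb')
j=21 s[j]='a': k: 6→1; π[21]=2 (border 'ba')
j=22 s[j]='b': π[22]=3 (border 'bab')
j=23 s[j]='b': k: 3→1→0; π[23]=1 (border 'b')
j=24 s[j]='b': k: 1→0; π[24]=1 (border 'b')
j=25 s[j]='a': π[25]=2 (border 'ba')
j=26 s[j]='b': π[26]=3 (border 'bab')
j=27 s[j]='a': π[27]=4 (border 'baba')
j=28 s[j]='a': k: 4→2→0; π[28]=0 (border '')
j=29 s[j]='b': π[29]=1 (border 'b')
j=30 s[j]='b': k: 1→0; π[30]=1 (border 'b')
j=31 s[j]='a': π[31]=2 (border 'ba')

[0, 0, 1, 2, 3, 1, 1, 2, 0, 0, 0, 1, 2, 0, 1, 1, 2, 3, 4, 5, 6, 2, 3, 1, 1, 2, 3, 4, 0, 1, 1, 2]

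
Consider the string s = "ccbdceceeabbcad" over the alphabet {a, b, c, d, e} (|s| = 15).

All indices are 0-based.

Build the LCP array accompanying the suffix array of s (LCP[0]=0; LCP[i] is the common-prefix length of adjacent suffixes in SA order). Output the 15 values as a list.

sorted suffixes:
  #0 SA[0]=9  'abbcad'
  #1 SA[1]=13  'ad'
  #2 SA[2]=10  'bbcad'
  #3 SA[3]=11  'bcad'
  #4 SA[4]=2  'bdceceeabbcad'
  #5 SA[5]=12  'cad'
  #6 SA[6]=1  'cbdceceeabbcad'
  #7 SA[7]=0  'ccbdceceeabbcad'
  #8 SA[8]=4  'ceceeabbcad'
  #9 SA[9]=6  'ceeabbcad'
  #10 SA[10]=14  'd'
  #11 SA[11]=3  'dceceeabbcad'
  #12 SA[12]=8  'eabbcad'
  #13 SA[13]=5  'eceeabbcad'
  #14 SA[14]=7  'eeabbcad'

SA = [9, 13, 10, 11, 2, 12, 1, 0, 4, 6, 14, 3, 8, 5, 7]
[i] adj suffixes → lcp
  [1] 9/13 → 1 ('a')
  [2] 13/10 → 0 ('')
  [3] 10/11 → 1 ('b')
  [4] 11/2 → 1 ('b')
  [5] 2/12 → 0 ('')
  [6] 12/1 → 1 ('c')
  [7] 1/0 → 1 ('c')
  [8] 0/4 → 1 ('c')
  [9] 4/6 → 2 ('ce')
  [10] 6/14 → 0 ('')
  [11] 14/3 → 1 ('d')
  [12] 3/8 → 0 ('')
  [13] 8/5 → 1 ('e')
  [14] 5/7 → 1 ('e')

[0, 1, 0, 1, 1, 0, 1, 1, 1, 2, 0, 1, 0, 1, 1]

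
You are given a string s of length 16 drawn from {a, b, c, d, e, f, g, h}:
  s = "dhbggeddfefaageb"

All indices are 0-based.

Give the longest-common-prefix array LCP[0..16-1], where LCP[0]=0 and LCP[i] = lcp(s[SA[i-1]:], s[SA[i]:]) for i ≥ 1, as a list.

rank→(start, suffix):
  0 → (11, 'aageb')
  1 → (12, 'ageb')
  2 → (15, 'b')
  3 → (2, 'bggeddfefaageb')
  4 → (6, 'ddfefaageb')
  5 → (7, 'dfefaageb')
  6 → (0, 'dhbggeddfefaageb')
  7 → (14, 'eb')
  8 → (5, 'eddfefaageb')
  9 → (9, 'efaageb')
  10 → (10, 'faageb')
  11 → (8, 'fefaageb')
  12 → (13, 'geb')
  13 → (4, 'geddfefaageb')
  14 → (3, 'ggeddfefaageb')
  15 → (1, 'hbggeddfefaageb')

SA = [11, 12, 15, 2, 6, 7, 0, 14, 5, 9, 10, 8, 13, 4, 3, 1]
rank  pair      lcp
   1  s[11:],s[12:]  1  'a'
   2  s[12:],s[15:]  0  ''
   3  s[15:],s[2:]  1  'b'
   4  s[2:],s[6:]  0  ''
   5  s[6:],s[7:]  1  'd'
   6  s[7:],s[0:]  1  'd'
   7  s[0:],s[14:]  0  ''
   8  s[14:],s[5:]  1  'e'
   9  s[5:],s[9:]  1  'e'
  10  s[9:],s[10:]  0  ''
  11  s[10:],s[8:]  1  'f'
  12  s[8:],s[13:]  0  ''
  13  s[13:],s[4:]  2  'ge'
  14  s[4:],s[3:]  1  'g'
  15  s[3:],s[1:]  0  ''

[0, 1, 0, 1, 0, 1, 1, 0, 1, 1, 0, 1, 0, 2, 1, 0]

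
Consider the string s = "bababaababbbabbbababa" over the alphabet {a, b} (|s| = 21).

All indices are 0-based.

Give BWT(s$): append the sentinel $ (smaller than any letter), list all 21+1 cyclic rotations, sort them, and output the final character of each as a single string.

abbbbbbabbaaaab$babbaa

rank  rotation                last
    0  $bababaababbbabbbababa  a
    1  a$bababaababbbabbbabab  b
    2  aababbbabbbababa$babab  b
    3  aba$bababaababbbabbbab  b
    4  abaababbbabbbababa$bab  b
    5  ababa$bababaababbbabbb  b
    6  ababaababbbabbbababa$b  b
    7  ababbbabbbababa$bababa  a
    8  abbbababa$bababaababbb  b
    9  abbbabbbababa$bababaab  b
   10  ba$bababaababbbabbbaba  a
   11  baababbbabbbababa$baba  a
   12  baba$bababaababbbabbba  a
   13  babaababbbabbbababa$ba  a
   14  bababa$bababaababbbabb  b
   15  bababaababbbabbbababa$  $
   16  babbbababa$bababaababb  b
   17  babbbabbbababa$bababaa  a
   18  bbababa$bababaababbbab  b
   19  bbabbbababa$bababaabab  b
   20  bbbababa$bababaababbba  a
   21  bbbabbbababa$bababaaba  a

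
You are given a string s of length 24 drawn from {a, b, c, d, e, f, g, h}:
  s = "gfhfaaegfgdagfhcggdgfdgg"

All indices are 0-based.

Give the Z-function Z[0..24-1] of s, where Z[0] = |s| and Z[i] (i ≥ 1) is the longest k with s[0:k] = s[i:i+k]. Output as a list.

Z[0]=24
i=1: outside box; Z[1]=0
i=2: outside box; Z[2]=0
i=3: outside box; Z[3]=0
i=4: outside box; Z[4]=0
i=5: outside box; Z[5]=0
i=6: outside box; Z[6]=0
i=7: outside box; Z[7]=2 extend→box=[7,9)
i=8: min(r-i=1, Z[1]=0)=0; Z[8]=0
i=9: outside box; Z[9]=1 extend→box=[9,10)
i=10: outside box; Z[10]=0
i=11: outside box; Z[11]=0
i=12: outside box; Z[12]=3 extend→box=[12,15)
i=13: min(r-i=2, Z[1]=0)=0; Z[13]=0
i=14: min(r-i=1, Z[2]=0)=0; Z[14]=0
i=15: outside box; Z[15]=0
i=16: outside box; Z[16]=1 extend→box=[16,17)
i=17: outside box; Z[17]=1 extend→box=[17,18)
i=18: outside box; Z[18]=0
i=19: outside box; Z[19]=2 extend→box=[19,21)
i=20: min(r-i=1, Z[1]=0)=0; Z[20]=0
i=21: outside box; Z[21]=0
i=22: outside box; Z[22]=1 extend→box=[22,23)
i=23: outside box; Z[23]=1 extend→box=[23,24)

[24, 0, 0, 0, 0, 0, 0, 2, 0, 1, 0, 0, 3, 0, 0, 0, 1, 1, 0, 2, 0, 0, 1, 1]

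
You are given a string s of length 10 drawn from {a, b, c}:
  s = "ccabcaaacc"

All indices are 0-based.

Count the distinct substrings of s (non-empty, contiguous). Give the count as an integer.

45

rank→(start, suffix):
  0 → (5, 'aaacc')
  1 → (6, 'aacc')
  2 → (2, 'abcaaacc')
  3 → (7, 'acc')
  4 → (3, 'bcaaacc')
  5 → (9, 'c')
  6 → (4, 'caaacc')
  7 → (1, 'cabcaaacc')
  8 → (8, 'cc')
  9 → (0, 'ccabcaaacc')

SA = [5, 6, 2, 7, 3, 9, 4, 1, 8, 0]
[i] adj suffixes → lcp
  [1] 5/6 → 2 ('aa')
  [2] 6/2 → 1 ('a')
  [3] 2/7 → 1 ('a')
  [4] 7/3 → 0 ('')
  [5] 3/9 → 0 ('')
  [6] 9/4 → 1 ('c')
  [7] 4/1 → 2 ('ca')
  [8] 1/8 → 1 ('c')
  [9] 8/0 → 2 ('cc')

n(n+1)/2 = 10·11/2 = 55
Σ LCP = 0 + 2 + 1 + 1 + 0 + 0 + 1 + 2 + 1 + 2 = 10
distinct = 55 − 10 = 45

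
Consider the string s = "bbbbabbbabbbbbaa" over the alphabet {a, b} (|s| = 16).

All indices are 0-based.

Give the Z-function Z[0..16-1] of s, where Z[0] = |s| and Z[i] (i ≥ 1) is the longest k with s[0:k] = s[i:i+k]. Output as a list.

Z[0]=16
i=1: fresh scan; Z[1]=3 scan→box=[1,4)
i=2: min(r-i=2, Z[1]=3)=2; Z[2]=2
i=3: min(r-i=1, Z[2]=2)=1; Z[3]=1
i=4: fresh scan; Z[4]=0
i=5: fresh scan; Z[5]=3 scan→box=[5,8)
i=6: min(r-i=2, Z[1]=3)=2; Z[6]=2
i=7: min(r-i=1, Z[2]=2)=1; Z[7]=1
i=8: fresh scan; Z[8]=0
i=9: fresh scan; Z[9]=4 scan→box=[9,13)
i=10: min(r-i=3, Z[1]=3)=3; Z[10]=5 scan→box=[10,15)
i=11: min(r-i=4, Z[1]=3)=3; Z[11]=3
i=12: min(r-i=3, Z[2]=2)=2; Z[12]=2
i=13: min(r-i=2, Z[3]=1)=1; Z[13]=1
i=14: min(r-i=1, Z[4]=0)=0; Z[14]=0
i=15: fresh scan; Z[15]=0

[16, 3, 2, 1, 0, 3, 2, 1, 0, 4, 5, 3, 2, 1, 0, 0]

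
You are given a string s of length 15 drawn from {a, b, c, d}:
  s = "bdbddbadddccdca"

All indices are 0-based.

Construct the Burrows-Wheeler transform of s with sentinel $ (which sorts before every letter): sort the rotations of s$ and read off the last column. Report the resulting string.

acbd$dddcdbcdbda

rank  rotation          last
    0  $bdbddbadddccdca  a
    1  a$bdbddbadddccdc  c
    2  adddccdca$bdbddb  b
    3  badddccdca$bdbdd  d
    4  bdbddbadddccdca$  $
    5  bddbadddccdca$bd  d
    6  ca$bdbddbadddccd  d
    7  ccdca$bdbddbaddd  d
    8  cdca$bdbddbadddc  c
    9  dbadddccdca$bdbd  d
   10  dbddbadddccdca$b  b
   11  dca$bdbddbadddcc  c
   12  dccdca$bdbddbadd  d
   13  ddbadddccdca$bdb  b
   14  ddccdca$bdbddbad  d
   15  dddccdca$bdbddba  a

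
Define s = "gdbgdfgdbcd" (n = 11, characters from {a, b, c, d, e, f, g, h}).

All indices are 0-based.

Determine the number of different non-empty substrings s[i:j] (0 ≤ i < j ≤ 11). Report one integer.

sorted suffixes:
  #0 SA[0]=8  'bcd'
  #1 SA[1]=2  'bgdfgdbcd'
  #2 SA[2]=9  'cd'
  #3 SA[3]=10  'd'
  #4 SA[4]=7  'dbcd'
  #5 SA[5]=1  'dbgdfgdbcd'
  #6 SA[6]=4  'dfgdbcd'
  #7 SA[7]=5  'fgdbcd'
  #8 SA[8]=6  'gdbcd'
  #9 SA[9]=0  'gdbgdfgdbcd'
  #10 SA[10]=3  'gdfgdbcd'

SA = [8, 2, 9, 10, 7, 1, 4, 5, 6, 0, 3]
[i] adj suffixes → lcp
  [1] 8/2 → 1 ('b')
  [2] 2/9 → 0 ('')
  [3] 9/10 → 0 ('')
  [4] 10/7 → 1 ('d')
  [5] 7/1 → 2 ('db')
  [6] 1/4 → 1 ('d')
  [7] 4/5 → 0 ('')
  [8] 5/6 → 0 ('')
  [9] 6/0 → 3 ('gdb')
  [10] 0/3 → 2 ('gd')

n(n+1)/2 = 11·12/2 = 66
Σ LCP = 0 + 1 + 0 + 0 + 1 + 2 + 1 + 0 + 0 + 3 + 2 = 10
distinct = 66 − 10 = 56

56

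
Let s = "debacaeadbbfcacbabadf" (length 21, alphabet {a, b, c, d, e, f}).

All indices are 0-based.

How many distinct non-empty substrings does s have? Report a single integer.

211

rank→(start, suffix):
  0 → (16, 'abadf')
  1 → (3, 'acaeadbbfcacbabadf')
  2 → (13, 'acbabadf')
  3 → (7, 'adbbfcacbabadf')
  4 → (18, 'adf')
  5 → (5, 'aeadbbfcacbabadf')
  6 → (15, 'babadf')
  7 → (2, 'bacaeadbbfcacbabadf')
  8 → (17, 'badf')
  9 → (9, 'bbfcacbabadf')
  10 → (10, 'bfcacbabadf')
  11 → (12, 'cacbabadf')
  12 → (4, 'caeadbbfcacbabadf')
  13 → (14, 'cbabadf')
  14 → (8, 'dbbfcacbabadf')
  15 → (0, 'debacaeadbbfcacbabadf')
  16 → (19, 'df')
  17 → (6, 'eadbbfcacbabadf')
  18 → (1, 'ebacaeadbbfcacbabadf')
  19 → (20, 'f')
  20 → (11, 'fcacbabadf')

SA = [16, 3, 13, 7, 18, 5, 15, 2, 17, 9, 10, 12, 4, 14, 8, 0, 19, 6, 1, 20, 11]
i: (SA[i-1],SA[i]) lcp shared
  1: (16,3) 1 'a'
  2: (3,13) 2 'ac'
  3: (13,7) 1 'a'
  4: (7,18) 2 'ad'
  5: (18,5) 1 'a'
  6: (5,15) 0 ''
  7: (15,2) 2 'ba'
  8: (2,17) 2 'ba'
  9: (17,9) 1 'b'
  10: (9,10) 1 'b'
  11: (10,12) 0 ''
  12: (12,4) 2 'ca'
  13: (4,14) 1 'c'
  14: (14,8) 0 ''
  15: (8,0) 1 'd'
  16: (0,19) 1 'd'
  17: (19,6) 0 ''
  18: (6,1) 1 'e'
  19: (1,20) 0 ''
  20: (20,11) 1 'f'

n(n+1)/2 = 21·22/2 = 231
Σ LCP = 0 + 1 + 2 + 1 + 2 + 1 + 0 + 2 + 2 + 1 + 1 + 0 + 2 + 1 + 0 + 1 + 1 + 0 + 1 + 0 + 1 = 20
distinct = 231 − 20 = 211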